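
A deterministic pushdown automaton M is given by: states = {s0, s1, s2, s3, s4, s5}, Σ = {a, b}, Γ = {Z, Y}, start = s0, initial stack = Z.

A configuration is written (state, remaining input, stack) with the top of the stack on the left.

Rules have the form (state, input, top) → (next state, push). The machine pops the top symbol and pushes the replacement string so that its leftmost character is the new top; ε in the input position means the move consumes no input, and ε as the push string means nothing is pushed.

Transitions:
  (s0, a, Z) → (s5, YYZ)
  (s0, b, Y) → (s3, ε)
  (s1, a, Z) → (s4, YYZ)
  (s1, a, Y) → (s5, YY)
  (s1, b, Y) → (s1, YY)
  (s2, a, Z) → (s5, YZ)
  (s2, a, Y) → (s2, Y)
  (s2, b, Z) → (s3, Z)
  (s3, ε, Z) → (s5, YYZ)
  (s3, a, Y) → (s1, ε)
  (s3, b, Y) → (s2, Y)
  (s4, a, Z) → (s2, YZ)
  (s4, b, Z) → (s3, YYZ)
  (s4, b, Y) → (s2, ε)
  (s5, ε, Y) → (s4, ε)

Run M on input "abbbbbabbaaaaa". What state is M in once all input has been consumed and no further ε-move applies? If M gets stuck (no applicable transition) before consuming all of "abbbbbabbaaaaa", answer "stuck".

(s0, abbbbbabbaaaaa, Z) ⊢ (s5, bbbbbabbaaaaa, YYZ) ⊢ (s4, bbbbbabbaaaaa, YZ) ⊢ (s2, bbbbabbaaaaa, Z) ⊢ (s3, bbbabbaaaaa, Z) ⊢ (s5, bbbabbaaaaa, YYZ) ⊢ (s4, bbbabbaaaaa, YZ) ⊢ (s2, bbabbaaaaa, Z) ⊢ (s3, babbaaaaa, Z) ⊢ (s5, babbaaaaa, YYZ) ⊢ (s4, babbaaaaa, YZ) ⊢ (s2, abbaaaaa, Z) ⊢ (s5, bbaaaaa, YZ) ⊢ (s4, bbaaaaa, Z) ⊢ (s3, baaaaa, YYZ) ⊢ (s2, aaaaa, YYZ) ⊢ (s2, aaaa, YYZ) ⊢ (s2, aaa, YYZ) ⊢ (s2, aa, YYZ) ⊢ (s2, a, YYZ) ⊢ (s2, ε, YYZ)
All input consumed; M is in state s2.

s2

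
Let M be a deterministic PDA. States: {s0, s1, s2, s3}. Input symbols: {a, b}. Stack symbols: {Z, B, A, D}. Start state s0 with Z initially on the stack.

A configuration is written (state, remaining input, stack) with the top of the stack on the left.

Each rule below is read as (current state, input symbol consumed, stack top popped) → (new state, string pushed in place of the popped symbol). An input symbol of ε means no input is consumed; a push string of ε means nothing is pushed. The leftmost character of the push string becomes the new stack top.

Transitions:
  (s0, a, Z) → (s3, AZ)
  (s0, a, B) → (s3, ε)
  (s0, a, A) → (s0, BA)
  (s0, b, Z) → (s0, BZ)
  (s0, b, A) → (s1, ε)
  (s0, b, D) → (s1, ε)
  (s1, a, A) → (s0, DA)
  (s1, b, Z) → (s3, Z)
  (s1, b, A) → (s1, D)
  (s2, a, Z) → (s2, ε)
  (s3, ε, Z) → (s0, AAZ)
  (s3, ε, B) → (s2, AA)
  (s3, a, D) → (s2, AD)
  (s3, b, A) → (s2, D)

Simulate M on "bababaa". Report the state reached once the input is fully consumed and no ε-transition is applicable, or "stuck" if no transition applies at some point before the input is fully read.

(s0, bababaa, Z)
  read b, top Z: go to s0, push BZ → (s0, ababaa, BZ)
  read a, top B: go to s3, push ε → (s3, babaa, Z)
  ε-move, top Z: go to s0, push AAZ → (s0, babaa, AAZ)
  read b, top A: go to s1, push ε → (s1, abaa, AZ)
  read a, top A: go to s0, push DA → (s0, baa, DAZ)
  read b, top D: go to s1, push ε → (s1, aa, AZ)
  read a, top A: go to s0, push DA → (s0, a, DAZ)
No transition for (s0, a, top D); M blocks with input a remaining.

stuck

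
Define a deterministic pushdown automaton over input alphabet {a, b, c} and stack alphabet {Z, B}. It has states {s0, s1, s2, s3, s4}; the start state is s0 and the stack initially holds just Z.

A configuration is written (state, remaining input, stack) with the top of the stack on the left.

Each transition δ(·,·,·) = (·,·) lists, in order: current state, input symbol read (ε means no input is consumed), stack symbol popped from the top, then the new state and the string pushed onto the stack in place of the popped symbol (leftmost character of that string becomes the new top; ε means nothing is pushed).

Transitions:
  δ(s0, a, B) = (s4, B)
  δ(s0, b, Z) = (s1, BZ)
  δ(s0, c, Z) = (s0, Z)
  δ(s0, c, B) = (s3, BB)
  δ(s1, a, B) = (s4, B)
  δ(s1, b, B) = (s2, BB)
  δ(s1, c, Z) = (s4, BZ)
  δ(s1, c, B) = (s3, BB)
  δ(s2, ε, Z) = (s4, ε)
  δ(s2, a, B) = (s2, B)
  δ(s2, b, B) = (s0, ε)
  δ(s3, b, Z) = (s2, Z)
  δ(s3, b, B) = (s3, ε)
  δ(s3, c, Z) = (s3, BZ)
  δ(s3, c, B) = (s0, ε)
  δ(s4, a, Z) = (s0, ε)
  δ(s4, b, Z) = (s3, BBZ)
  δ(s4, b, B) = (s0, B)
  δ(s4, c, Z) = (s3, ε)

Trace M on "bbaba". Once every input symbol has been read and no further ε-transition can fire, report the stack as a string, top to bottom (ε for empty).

BZ

(s0, bbaba, Z)
  read b, top Z: go to s1, push BZ → (s1, baba, BZ)
  read b, top B: go to s2, push BB → (s2, aba, BBZ)
  read a, top B: go to s2, push B → (s2, ba, BBZ)
  read b, top B: go to s0, push ε → (s0, a, BZ)
  read a, top B: go to s4, push B → (s4, ε, BZ)
All input consumed in state s4 with stack BZ.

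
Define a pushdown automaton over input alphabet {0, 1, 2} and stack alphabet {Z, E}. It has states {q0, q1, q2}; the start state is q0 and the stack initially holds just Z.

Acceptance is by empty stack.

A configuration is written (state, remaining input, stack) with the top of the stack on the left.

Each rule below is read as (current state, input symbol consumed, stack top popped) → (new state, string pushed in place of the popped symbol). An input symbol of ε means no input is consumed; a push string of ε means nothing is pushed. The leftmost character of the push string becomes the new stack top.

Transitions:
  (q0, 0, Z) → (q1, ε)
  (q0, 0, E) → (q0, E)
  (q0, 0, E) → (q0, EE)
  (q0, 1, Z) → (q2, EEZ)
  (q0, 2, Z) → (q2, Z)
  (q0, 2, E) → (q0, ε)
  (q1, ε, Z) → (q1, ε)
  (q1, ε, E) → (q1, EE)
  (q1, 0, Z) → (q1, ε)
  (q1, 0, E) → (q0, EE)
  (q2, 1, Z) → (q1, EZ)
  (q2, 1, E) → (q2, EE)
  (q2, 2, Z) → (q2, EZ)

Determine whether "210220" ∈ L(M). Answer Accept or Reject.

Accept

One accepting computation: (q0, 210220, Z) ⊢ (q2, 10220, Z) ⊢ (q1, 0220, EZ) ⊢ (q0, 220, EEZ) ⊢ (q0, 20, EZ) ⊢ (q0, 0, Z) ⊢ (q1, ε, ε)
All input consumed and the stack is empty.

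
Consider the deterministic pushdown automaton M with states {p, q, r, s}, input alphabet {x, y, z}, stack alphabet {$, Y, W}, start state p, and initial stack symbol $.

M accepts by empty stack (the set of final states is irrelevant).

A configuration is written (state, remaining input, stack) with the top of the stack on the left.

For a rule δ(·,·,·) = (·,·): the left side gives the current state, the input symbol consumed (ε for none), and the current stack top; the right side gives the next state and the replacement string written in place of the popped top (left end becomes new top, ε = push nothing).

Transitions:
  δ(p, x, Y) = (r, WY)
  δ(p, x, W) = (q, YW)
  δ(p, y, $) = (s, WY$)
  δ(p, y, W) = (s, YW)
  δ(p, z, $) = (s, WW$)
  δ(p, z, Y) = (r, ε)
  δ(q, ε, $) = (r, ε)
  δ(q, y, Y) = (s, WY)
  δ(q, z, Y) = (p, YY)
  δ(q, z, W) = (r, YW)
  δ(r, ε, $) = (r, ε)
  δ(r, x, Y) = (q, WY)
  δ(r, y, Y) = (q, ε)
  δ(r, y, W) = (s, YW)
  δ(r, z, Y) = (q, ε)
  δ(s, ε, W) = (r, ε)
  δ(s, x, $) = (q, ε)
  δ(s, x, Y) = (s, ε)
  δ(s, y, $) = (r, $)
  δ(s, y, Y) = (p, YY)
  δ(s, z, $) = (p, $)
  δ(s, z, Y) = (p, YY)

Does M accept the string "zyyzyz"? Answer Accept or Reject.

(p, zyyzyz, $) ⊢ (s, yyzyz, WW$) ⊢ (r, yyzyz, W$) ⊢ (s, yzyz, YW$) ⊢ (p, zyz, YYW$) ⊢ (r, yz, YW$) ⊢ (q, z, W$) ⊢ (r, ε, YW$)
All input consumed; stack is YW$, not empty, and no further ε-move applies.

Reject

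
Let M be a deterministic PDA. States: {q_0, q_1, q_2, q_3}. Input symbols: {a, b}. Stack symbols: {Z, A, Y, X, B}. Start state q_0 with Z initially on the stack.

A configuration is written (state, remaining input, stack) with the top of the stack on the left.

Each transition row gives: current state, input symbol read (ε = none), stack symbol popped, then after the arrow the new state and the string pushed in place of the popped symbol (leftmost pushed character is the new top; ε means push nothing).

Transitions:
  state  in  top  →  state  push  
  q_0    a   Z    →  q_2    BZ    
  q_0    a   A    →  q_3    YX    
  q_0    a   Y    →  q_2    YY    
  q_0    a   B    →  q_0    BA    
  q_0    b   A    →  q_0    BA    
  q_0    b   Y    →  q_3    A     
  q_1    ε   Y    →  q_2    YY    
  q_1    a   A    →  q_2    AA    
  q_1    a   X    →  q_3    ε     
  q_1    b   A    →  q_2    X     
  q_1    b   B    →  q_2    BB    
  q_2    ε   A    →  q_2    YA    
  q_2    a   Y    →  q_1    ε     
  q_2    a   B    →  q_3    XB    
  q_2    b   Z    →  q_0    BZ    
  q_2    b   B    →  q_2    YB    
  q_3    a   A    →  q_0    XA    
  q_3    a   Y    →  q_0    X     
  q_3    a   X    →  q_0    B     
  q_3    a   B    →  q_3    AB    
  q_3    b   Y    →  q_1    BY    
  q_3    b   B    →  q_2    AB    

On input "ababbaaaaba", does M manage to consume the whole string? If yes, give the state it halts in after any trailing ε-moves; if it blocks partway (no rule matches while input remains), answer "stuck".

(q_0, ababbaaaaba, Z) ⊢ (q_2, babbaaaaba, BZ) ⊢ (q_2, abbaaaaba, YBZ) ⊢ (q_1, bbaaaaba, BZ) ⊢ (q_2, baaaaba, BBZ) ⊢ (q_2, aaaaba, YBBZ) ⊢ (q_1, aaaba, BBZ)
No transition for (q_1, a, top B); M blocks with input aaaba remaining.

stuck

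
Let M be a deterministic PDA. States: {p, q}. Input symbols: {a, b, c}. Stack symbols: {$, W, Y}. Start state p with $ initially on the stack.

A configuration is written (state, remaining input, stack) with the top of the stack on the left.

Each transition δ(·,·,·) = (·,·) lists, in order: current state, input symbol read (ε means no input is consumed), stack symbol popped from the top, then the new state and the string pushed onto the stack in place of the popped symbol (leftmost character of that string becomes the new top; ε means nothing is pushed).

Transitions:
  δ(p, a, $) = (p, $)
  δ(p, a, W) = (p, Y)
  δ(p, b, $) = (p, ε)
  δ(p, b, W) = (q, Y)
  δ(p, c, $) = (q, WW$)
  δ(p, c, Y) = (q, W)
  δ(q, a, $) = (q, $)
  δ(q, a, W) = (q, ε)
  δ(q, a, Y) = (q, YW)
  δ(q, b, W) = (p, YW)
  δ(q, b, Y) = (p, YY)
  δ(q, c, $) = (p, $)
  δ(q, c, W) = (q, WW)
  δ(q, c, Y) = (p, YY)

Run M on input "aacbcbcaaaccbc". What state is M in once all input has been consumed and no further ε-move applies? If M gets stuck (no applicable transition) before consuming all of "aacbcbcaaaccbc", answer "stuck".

(p, aacbcbcaaaccbc, $) ⊢ (p, acbcbcaaaccbc, $) ⊢ (p, cbcbcaaaccbc, $) ⊢ (q, bcbcaaaccbc, WW$) ⊢ (p, cbcaaaccbc, YWW$) ⊢ (q, bcaaaccbc, WWW$) ⊢ (p, caaaccbc, YWWW$) ⊢ (q, aaaccbc, WWWW$) ⊢ (q, aaccbc, WWW$) ⊢ (q, accbc, WW$) ⊢ (q, ccbc, W$) ⊢ (q, cbc, WW$) ⊢ (q, bc, WWW$) ⊢ (p, c, YWWW$) ⊢ (q, ε, WWWW$)
All input consumed; M is in state q.

q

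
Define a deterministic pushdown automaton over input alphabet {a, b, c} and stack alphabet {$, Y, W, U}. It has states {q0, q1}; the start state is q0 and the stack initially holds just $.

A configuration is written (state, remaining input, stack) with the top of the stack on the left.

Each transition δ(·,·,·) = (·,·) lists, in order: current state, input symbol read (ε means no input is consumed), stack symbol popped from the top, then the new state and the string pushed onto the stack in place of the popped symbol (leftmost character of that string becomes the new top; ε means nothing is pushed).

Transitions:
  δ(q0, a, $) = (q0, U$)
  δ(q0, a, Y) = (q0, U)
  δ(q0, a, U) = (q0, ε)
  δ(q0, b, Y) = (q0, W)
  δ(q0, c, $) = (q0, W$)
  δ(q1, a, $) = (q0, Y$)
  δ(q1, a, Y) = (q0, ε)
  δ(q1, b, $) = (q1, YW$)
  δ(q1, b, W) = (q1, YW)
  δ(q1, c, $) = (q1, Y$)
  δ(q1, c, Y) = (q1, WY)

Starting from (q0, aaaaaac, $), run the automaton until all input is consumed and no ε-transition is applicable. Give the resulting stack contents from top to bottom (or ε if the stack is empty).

(q0, aaaaaac, $)
  read a, top $: go to q0, push U$ → (q0, aaaaac, U$)
  read a, top U: go to q0, push ε → (q0, aaaac, $)
  read a, top $: go to q0, push U$ → (q0, aaac, U$)
  read a, top U: go to q0, push ε → (q0, aac, $)
  read a, top $: go to q0, push U$ → (q0, ac, U$)
  read a, top U: go to q0, push ε → (q0, c, $)
  read c, top $: go to q0, push W$ → (q0, ε, W$)
All input consumed in state q0 with stack W$.

W$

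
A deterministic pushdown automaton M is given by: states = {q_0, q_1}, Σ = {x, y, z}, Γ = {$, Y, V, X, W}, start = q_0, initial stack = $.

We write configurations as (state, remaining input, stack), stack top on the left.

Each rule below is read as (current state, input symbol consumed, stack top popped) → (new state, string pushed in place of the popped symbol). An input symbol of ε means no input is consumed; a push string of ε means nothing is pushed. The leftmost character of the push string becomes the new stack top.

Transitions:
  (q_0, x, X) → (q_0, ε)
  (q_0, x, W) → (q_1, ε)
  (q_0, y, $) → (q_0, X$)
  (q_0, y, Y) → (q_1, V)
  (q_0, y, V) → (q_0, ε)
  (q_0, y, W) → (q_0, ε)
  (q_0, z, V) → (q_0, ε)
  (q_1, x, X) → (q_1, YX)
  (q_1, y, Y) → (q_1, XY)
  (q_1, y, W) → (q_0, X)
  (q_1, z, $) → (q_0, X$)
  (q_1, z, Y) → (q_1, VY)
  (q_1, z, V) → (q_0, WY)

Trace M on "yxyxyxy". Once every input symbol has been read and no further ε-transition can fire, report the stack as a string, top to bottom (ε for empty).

X$

(q_0, yxyxyxy, $)
  read y, top $: go to q_0, push X$ → (q_0, xyxyxy, X$)
  read x, top X: go to q_0, push ε → (q_0, yxyxy, $)
  read y, top $: go to q_0, push X$ → (q_0, xyxy, X$)
  read x, top X: go to q_0, push ε → (q_0, yxy, $)
  read y, top $: go to q_0, push X$ → (q_0, xy, X$)
  read x, top X: go to q_0, push ε → (q_0, y, $)
  read y, top $: go to q_0, push X$ → (q_0, ε, X$)
All input consumed in state q_0 with stack X$.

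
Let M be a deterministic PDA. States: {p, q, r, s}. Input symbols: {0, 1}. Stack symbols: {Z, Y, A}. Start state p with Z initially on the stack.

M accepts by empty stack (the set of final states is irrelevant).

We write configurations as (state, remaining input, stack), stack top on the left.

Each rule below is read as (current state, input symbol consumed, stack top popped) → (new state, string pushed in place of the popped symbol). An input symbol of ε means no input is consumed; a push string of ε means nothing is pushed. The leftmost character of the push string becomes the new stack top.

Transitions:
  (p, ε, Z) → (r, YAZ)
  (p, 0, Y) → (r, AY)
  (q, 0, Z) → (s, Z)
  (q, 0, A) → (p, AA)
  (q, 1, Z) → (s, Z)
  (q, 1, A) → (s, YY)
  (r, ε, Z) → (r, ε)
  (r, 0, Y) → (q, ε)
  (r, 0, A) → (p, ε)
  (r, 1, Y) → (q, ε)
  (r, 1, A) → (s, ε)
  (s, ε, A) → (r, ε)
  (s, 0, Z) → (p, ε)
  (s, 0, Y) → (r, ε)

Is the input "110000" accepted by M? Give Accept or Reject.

(p, 110000, Z)
  ε-move, top Z: go to r, push YAZ → (r, 110000, YAZ)
  read 1, top Y: go to q, push ε → (q, 10000, AZ)
  read 1, top A: go to s, push YY → (s, 0000, YYZ)
  read 0, top Y: go to r, push ε → (r, 000, YZ)
  read 0, top Y: go to q, push ε → (q, 00, Z)
  read 0, top Z: go to s, push Z → (s, 0, Z)
  read 0, top Z: go to p, push ε → (p, ε, ε)
All input consumed and the stack is empty.

Accept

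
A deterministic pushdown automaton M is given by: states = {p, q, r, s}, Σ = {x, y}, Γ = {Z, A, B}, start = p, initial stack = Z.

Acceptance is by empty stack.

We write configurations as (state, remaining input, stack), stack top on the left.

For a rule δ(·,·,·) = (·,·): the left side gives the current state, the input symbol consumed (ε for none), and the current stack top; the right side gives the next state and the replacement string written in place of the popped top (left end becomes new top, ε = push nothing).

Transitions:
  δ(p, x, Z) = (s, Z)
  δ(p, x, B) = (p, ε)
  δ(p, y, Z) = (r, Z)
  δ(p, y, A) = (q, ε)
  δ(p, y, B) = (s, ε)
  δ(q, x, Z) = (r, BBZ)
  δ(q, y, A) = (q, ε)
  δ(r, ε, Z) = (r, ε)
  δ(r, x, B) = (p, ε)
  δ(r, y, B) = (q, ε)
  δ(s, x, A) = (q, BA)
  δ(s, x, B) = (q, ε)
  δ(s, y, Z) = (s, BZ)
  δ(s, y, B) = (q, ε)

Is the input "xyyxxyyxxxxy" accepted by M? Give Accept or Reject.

Accept

(p, xyyxxyyxxxxy, Z)
  read x, top Z: go to s, push Z → (s, yyxxyyxxxxy, Z)
  read y, top Z: go to s, push BZ → (s, yxxyyxxxxy, BZ)
  read y, top B: go to q, push ε → (q, xxyyxxxxy, Z)
  read x, top Z: go to r, push BBZ → (r, xyyxxxxy, BBZ)
  read x, top B: go to p, push ε → (p, yyxxxxy, BZ)
  read y, top B: go to s, push ε → (s, yxxxxy, Z)
  read y, top Z: go to s, push BZ → (s, xxxxy, BZ)
  read x, top B: go to q, push ε → (q, xxxy, Z)
  read x, top Z: go to r, push BBZ → (r, xxy, BBZ)
  read x, top B: go to p, push ε → (p, xy, BZ)
  read x, top B: go to p, push ε → (p, y, Z)
  read y, top Z: go to r, push Z → (r, ε, Z)
  ε-move, top Z: go to r, push ε → (r, ε, ε)
All input consumed and the stack is empty.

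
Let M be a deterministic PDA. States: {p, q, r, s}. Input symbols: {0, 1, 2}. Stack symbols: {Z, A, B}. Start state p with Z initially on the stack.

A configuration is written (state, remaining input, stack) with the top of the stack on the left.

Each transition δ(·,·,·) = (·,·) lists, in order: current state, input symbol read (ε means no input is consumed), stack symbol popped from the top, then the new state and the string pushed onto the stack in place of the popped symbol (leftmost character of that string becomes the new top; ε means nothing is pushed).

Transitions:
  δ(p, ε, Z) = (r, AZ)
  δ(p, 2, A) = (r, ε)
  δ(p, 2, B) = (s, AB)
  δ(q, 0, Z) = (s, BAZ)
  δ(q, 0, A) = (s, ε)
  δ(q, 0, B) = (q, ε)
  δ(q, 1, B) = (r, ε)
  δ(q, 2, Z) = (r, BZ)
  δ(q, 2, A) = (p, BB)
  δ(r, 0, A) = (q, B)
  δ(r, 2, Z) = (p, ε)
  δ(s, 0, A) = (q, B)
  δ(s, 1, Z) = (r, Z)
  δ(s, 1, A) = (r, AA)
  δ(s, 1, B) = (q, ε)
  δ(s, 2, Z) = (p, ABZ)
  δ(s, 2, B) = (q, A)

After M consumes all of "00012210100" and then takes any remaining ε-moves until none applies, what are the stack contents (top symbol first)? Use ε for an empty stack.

(p, 00012210100, Z) ⊢ (r, 00012210100, AZ) ⊢ (q, 0012210100, BZ) ⊢ (q, 012210100, Z) ⊢ (s, 12210100, BAZ) ⊢ (q, 2210100, AZ) ⊢ (p, 210100, BBZ) ⊢ (s, 10100, ABBZ) ⊢ (r, 0100, AABBZ) ⊢ (q, 100, BABBZ) ⊢ (r, 00, ABBZ) ⊢ (q, 0, BBBZ) ⊢ (q, ε, BBZ)
All input consumed in state q with stack BBZ.

BBZ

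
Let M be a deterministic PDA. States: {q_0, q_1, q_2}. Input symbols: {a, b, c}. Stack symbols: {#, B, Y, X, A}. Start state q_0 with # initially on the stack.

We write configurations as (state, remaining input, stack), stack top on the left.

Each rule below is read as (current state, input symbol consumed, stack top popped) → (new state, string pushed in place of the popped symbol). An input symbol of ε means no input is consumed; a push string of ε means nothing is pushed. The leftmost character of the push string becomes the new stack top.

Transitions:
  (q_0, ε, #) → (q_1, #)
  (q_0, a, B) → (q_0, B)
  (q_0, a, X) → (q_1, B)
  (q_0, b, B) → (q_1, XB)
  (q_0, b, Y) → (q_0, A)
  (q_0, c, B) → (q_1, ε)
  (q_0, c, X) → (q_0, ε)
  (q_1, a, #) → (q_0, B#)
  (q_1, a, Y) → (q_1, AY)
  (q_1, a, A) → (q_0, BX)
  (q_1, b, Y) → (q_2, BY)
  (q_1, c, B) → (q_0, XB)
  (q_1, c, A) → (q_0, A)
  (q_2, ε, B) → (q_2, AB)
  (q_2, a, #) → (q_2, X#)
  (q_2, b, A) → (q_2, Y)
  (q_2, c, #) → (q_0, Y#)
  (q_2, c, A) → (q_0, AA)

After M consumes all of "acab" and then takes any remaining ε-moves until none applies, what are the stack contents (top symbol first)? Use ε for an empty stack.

(q_0, acab, #)
  ε-move, top #: go to q_1, push # → (q_1, acab, #)
  read a, top #: go to q_0, push B# → (q_0, cab, B#)
  read c, top B: go to q_1, push ε → (q_1, ab, #)
  read a, top #: go to q_0, push B# → (q_0, b, B#)
  read b, top B: go to q_1, push XB → (q_1, ε, XB#)
All input consumed in state q_1 with stack XB#.

XB#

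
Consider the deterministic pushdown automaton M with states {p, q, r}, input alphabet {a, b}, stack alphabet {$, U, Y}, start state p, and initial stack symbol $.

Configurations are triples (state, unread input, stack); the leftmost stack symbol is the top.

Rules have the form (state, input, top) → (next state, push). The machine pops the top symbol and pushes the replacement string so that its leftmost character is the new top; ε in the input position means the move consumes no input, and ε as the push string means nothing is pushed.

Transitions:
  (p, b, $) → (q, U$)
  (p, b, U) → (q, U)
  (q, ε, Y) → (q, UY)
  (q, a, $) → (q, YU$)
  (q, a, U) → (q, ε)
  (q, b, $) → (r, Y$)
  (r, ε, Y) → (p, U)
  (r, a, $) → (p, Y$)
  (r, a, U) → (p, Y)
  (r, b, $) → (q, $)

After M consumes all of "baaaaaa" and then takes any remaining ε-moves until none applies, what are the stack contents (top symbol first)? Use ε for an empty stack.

(p, baaaaaa, $) ⊢ (q, aaaaaa, U$) ⊢ (q, aaaaa, $) ⊢ (q, aaaa, YU$) ⊢ (q, aaaa, UYU$) ⊢ (q, aaa, YU$) ⊢ (q, aaa, UYU$) ⊢ (q, aa, YU$) ⊢ (q, aa, UYU$) ⊢ (q, a, YU$) ⊢ (q, a, UYU$) ⊢ (q, ε, YU$) ⊢ (q, ε, UYU$)
All input consumed in state q with stack UYU$.

UYU$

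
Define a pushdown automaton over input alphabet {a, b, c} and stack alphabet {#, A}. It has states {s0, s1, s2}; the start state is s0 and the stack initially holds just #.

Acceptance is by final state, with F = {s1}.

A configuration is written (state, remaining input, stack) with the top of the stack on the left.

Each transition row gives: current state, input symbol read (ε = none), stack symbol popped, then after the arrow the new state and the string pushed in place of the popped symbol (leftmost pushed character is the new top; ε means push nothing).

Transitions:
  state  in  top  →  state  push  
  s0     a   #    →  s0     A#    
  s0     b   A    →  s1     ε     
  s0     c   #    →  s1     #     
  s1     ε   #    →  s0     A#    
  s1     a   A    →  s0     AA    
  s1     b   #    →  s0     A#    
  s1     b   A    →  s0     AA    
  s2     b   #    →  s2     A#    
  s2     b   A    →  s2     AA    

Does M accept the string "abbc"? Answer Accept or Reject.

Reject

No computation consumes all input and reaches a final state.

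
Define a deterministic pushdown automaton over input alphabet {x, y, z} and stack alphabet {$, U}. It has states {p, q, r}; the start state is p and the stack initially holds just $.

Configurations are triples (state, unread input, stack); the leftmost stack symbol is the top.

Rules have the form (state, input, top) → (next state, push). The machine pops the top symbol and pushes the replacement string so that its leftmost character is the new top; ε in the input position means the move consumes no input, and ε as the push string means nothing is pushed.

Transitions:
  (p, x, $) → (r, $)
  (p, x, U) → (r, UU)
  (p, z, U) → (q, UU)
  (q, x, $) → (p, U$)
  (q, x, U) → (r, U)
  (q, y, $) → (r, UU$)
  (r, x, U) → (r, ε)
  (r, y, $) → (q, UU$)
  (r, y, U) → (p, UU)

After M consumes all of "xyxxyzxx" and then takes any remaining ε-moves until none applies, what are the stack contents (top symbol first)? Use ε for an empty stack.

UU$

(p, xyxxyzxx, $)
  read x, top $: go to r, push $ → (r, yxxyzxx, $)
  read y, top $: go to q, push UU$ → (q, xxyzxx, UU$)
  read x, top U: go to r, push U → (r, xyzxx, UU$)
  read x, top U: go to r, push ε → (r, yzxx, U$)
  read y, top U: go to p, push UU → (p, zxx, UU$)
  read z, top U: go to q, push UU → (q, xx, UUU$)
  read x, top U: go to r, push U → (r, x, UUU$)
  read x, top U: go to r, push ε → (r, ε, UU$)
All input consumed in state r with stack UU$.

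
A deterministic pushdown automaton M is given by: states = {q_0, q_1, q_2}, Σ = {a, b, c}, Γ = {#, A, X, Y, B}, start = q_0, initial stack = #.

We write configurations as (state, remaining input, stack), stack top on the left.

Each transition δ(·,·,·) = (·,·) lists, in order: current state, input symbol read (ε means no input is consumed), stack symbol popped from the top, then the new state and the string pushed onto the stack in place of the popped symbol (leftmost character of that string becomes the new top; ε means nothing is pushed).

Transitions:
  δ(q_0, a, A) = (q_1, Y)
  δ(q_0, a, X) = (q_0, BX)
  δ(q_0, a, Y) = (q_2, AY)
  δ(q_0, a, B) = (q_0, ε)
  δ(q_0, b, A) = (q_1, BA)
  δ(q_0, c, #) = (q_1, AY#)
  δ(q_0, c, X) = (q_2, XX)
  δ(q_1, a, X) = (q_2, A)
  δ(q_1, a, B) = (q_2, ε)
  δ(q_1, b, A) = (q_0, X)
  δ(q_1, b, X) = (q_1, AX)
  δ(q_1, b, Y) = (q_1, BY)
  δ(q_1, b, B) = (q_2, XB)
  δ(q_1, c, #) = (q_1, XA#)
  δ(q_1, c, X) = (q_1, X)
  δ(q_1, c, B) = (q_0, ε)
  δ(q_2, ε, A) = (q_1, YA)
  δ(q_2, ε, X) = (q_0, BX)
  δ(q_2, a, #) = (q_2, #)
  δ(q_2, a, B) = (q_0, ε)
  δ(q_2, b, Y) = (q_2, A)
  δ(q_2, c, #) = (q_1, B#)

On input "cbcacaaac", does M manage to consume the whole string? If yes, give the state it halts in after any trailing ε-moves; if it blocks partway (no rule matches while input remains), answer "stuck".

q_0

(q_0, cbcacaaac, #) ⊢ (q_1, bcacaaac, AY#) ⊢ (q_0, cacaaac, XY#) ⊢ (q_2, acaaac, XXY#) ⊢ (q_0, acaaac, BXXY#) ⊢ (q_0, caaac, XXY#) ⊢ (q_2, aaac, XXXY#) ⊢ (q_0, aaac, BXXXY#) ⊢ (q_0, aac, XXXY#) ⊢ (q_0, ac, BXXXY#) ⊢ (q_0, c, XXXY#) ⊢ (q_2, ε, XXXXY#) ⊢ (q_0, ε, BXXXXY#)
All input consumed; M is in state q_0.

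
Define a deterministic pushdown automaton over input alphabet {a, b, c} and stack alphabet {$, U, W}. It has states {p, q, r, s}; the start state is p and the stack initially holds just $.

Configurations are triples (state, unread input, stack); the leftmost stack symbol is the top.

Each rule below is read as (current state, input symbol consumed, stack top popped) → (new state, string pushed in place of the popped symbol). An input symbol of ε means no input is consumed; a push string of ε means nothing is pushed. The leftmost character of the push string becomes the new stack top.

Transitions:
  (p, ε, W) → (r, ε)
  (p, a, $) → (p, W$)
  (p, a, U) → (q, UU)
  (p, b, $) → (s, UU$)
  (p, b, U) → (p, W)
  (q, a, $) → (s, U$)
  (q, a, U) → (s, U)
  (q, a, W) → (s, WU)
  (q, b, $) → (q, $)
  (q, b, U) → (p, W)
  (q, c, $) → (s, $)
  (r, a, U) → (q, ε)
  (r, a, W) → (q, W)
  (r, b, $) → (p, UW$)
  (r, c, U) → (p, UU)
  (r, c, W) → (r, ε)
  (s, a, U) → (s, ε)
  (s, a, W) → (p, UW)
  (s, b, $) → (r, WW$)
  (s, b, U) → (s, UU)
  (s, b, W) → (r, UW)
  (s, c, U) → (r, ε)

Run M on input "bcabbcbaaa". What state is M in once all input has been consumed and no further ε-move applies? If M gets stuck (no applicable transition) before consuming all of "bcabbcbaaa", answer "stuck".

p

(p, bcabbcbaaa, $)
  read b, top $: go to s, push UU$ → (s, cabbcbaaa, UU$)
  read c, top U: go to r, push ε → (r, abbcbaaa, U$)
  read a, top U: go to q, push ε → (q, bbcbaaa, $)
  read b, top $: go to q, push $ → (q, bcbaaa, $)
  read b, top $: go to q, push $ → (q, cbaaa, $)
  read c, top $: go to s, push $ → (s, baaa, $)
  read b, top $: go to r, push WW$ → (r, aaa, WW$)
  read a, top W: go to q, push W → (q, aa, WW$)
  read a, top W: go to s, push WU → (s, a, WUW$)
  read a, top W: go to p, push UW → (p, ε, UWUW$)
All input consumed; M is in state p.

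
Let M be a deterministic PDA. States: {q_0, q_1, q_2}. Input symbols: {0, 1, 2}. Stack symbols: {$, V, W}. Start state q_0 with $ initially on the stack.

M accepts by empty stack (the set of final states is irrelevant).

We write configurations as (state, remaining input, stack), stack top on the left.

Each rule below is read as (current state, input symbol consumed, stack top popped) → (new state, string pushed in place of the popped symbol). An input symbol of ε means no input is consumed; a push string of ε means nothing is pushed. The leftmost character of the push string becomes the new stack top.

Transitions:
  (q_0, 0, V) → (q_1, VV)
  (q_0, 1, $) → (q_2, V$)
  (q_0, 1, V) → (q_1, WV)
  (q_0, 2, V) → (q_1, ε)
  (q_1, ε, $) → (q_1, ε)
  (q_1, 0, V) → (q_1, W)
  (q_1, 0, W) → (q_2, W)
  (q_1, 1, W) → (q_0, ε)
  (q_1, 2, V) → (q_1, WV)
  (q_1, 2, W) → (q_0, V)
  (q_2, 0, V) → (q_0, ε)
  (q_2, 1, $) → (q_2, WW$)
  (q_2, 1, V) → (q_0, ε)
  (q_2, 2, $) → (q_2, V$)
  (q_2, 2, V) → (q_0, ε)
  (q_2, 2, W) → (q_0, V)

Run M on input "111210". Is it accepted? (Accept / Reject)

(q_0, 111210, $)
  read 1, top $: go to q_2, push V$ → (q_2, 11210, V$)
  read 1, top V: go to q_0, push ε → (q_0, 1210, $)
  read 1, top $: go to q_2, push V$ → (q_2, 210, V$)
  read 2, top V: go to q_0, push ε → (q_0, 10, $)
  read 1, top $: go to q_2, push V$ → (q_2, 0, V$)
  read 0, top V: go to q_0, push ε → (q_0, ε, $)
All input consumed; stack is $, not empty, and no further ε-move applies.

Reject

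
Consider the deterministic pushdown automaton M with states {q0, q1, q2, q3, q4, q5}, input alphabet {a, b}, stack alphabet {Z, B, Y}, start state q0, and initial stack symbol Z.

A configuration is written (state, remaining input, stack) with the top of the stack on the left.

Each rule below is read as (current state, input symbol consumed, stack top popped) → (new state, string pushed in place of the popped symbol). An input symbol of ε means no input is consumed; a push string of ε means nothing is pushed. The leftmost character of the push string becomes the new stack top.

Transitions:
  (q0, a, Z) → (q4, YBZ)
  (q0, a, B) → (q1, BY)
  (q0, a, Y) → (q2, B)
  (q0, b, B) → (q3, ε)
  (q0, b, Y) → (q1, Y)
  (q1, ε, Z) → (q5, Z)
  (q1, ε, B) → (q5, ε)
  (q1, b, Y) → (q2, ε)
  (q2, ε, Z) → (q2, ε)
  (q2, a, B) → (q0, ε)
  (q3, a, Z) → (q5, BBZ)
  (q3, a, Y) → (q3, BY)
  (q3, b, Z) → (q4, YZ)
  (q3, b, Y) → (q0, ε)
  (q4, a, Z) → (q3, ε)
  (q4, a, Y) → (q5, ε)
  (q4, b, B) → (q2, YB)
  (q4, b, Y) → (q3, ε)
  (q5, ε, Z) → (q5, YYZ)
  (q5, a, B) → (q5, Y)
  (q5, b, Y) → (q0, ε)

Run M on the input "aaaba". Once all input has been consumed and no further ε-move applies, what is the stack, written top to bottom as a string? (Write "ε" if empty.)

(q0, aaaba, Z) ⊢ (q4, aaba, YBZ) ⊢ (q5, aba, BZ) ⊢ (q5, ba, YZ) ⊢ (q0, a, Z) ⊢ (q4, ε, YBZ)
All input consumed in state q4 with stack YBZ.

YBZ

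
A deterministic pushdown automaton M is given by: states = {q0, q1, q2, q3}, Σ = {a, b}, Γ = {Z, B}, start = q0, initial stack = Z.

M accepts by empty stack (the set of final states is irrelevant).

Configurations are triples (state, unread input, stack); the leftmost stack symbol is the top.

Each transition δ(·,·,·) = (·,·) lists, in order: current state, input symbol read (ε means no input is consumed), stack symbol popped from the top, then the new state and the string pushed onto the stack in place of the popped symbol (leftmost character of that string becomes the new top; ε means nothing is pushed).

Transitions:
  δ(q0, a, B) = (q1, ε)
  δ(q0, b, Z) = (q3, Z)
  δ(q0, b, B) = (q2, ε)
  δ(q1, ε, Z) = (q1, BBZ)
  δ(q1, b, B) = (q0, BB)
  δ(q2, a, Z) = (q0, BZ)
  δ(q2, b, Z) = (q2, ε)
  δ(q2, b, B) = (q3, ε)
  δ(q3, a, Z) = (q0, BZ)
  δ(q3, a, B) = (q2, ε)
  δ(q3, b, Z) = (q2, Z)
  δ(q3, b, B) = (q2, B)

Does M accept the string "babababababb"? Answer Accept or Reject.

(q0, babababababb, Z)
  read b, top Z: go to q3, push Z → (q3, abababababb, Z)
  read a, top Z: go to q0, push BZ → (q0, bababababb, BZ)
  read b, top B: go to q2, push ε → (q2, ababababb, Z)
  read a, top Z: go to q0, push BZ → (q0, babababb, BZ)
  read b, top B: go to q2, push ε → (q2, abababb, Z)
  read a, top Z: go to q0, push BZ → (q0, bababb, BZ)
  read b, top B: go to q2, push ε → (q2, ababb, Z)
  read a, top Z: go to q0, push BZ → (q0, babb, BZ)
  read b, top B: go to q2, push ε → (q2, abb, Z)
  read a, top Z: go to q0, push BZ → (q0, bb, BZ)
  read b, top B: go to q2, push ε → (q2, b, Z)
  read b, top Z: go to q2, push ε → (q2, ε, ε)
All input consumed and the stack is empty.

Accept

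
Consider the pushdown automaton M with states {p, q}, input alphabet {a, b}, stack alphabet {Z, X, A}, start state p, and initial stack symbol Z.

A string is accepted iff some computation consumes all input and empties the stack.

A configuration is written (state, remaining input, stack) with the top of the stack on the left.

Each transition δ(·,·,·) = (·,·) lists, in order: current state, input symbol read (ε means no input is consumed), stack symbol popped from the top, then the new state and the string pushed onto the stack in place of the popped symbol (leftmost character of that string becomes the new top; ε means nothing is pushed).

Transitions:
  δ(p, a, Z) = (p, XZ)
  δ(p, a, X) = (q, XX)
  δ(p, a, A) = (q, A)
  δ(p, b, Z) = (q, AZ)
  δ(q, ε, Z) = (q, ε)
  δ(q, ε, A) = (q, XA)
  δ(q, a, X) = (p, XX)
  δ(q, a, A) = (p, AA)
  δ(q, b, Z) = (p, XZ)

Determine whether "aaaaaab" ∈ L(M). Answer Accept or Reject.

No computation consumes all input and empties the stack.

Reject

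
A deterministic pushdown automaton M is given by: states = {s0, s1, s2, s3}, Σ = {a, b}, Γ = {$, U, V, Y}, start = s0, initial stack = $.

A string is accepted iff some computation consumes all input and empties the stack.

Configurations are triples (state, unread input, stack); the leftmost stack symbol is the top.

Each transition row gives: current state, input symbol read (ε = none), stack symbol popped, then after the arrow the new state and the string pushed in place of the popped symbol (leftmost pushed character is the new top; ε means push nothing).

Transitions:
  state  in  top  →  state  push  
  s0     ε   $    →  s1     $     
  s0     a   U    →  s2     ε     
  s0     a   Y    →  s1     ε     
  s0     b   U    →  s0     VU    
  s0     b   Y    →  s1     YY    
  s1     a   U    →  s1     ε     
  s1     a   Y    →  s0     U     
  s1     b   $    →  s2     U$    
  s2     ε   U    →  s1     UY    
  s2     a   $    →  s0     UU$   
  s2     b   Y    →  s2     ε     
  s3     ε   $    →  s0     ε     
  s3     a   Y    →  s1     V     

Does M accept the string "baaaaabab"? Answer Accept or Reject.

Reject

(s0, baaaaabab, $) ⊢ (s1, baaaaabab, $) ⊢ (s2, aaaaabab, U$) ⊢ (s1, aaaaabab, UY$) ⊢ (s1, aaaabab, Y$) ⊢ (s0, aaabab, U$) ⊢ (s2, aabab, $) ⊢ (s0, abab, UU$) ⊢ (s2, bab, U$) ⊢ (s1, bab, UY$)
No transition applies at (s1, bab, UY$); input not fully consumed.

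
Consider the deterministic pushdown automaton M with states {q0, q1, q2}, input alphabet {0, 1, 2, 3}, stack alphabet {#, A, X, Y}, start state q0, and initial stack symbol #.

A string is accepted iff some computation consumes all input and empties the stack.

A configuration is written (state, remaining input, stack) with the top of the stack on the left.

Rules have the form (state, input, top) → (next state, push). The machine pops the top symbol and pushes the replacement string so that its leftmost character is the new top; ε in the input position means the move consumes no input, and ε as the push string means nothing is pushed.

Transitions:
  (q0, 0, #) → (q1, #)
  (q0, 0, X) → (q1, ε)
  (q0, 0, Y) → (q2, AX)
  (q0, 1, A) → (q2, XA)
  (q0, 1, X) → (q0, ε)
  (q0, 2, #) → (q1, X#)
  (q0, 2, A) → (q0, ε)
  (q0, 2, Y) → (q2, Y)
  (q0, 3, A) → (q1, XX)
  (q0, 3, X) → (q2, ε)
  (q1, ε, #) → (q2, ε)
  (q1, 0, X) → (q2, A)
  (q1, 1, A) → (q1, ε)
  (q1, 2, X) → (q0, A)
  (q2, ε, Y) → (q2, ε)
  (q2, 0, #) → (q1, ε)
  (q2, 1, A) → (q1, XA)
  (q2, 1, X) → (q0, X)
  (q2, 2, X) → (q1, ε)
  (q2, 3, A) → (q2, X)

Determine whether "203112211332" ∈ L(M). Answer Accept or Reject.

(q0, 203112211332, #) ⊢ (q1, 03112211332, X#) ⊢ (q2, 3112211332, A#) ⊢ (q2, 112211332, X#) ⊢ (q0, 12211332, X#) ⊢ (q0, 2211332, #) ⊢ (q1, 211332, X#) ⊢ (q0, 11332, A#) ⊢ (q2, 1332, XA#) ⊢ (q0, 332, XA#) ⊢ (q2, 32, A#) ⊢ (q2, 2, X#) ⊢ (q1, ε, #) ⊢ (q2, ε, ε)
All input consumed and the stack is empty.

Accept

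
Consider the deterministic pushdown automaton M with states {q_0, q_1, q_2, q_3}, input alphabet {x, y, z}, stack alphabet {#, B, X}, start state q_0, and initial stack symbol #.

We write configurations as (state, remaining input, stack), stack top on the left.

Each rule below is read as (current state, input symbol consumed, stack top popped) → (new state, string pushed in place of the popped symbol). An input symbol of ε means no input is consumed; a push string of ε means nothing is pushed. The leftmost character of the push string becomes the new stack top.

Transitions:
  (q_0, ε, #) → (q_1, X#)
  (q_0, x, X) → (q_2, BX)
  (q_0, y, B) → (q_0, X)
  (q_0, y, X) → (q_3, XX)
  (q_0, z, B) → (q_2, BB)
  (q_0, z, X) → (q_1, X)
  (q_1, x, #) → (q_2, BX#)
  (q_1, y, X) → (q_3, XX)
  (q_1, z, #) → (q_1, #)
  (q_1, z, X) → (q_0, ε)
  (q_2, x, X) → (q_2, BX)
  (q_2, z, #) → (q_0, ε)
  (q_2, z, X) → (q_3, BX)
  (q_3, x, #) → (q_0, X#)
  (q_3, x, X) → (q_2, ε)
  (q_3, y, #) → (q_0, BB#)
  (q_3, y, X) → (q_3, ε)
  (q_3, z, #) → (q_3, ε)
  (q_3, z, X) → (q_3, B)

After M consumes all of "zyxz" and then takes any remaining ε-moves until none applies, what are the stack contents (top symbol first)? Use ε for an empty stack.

BX#

(q_0, zyxz, #) ⊢ (q_1, zyxz, X#) ⊢ (q_0, yxz, #) ⊢ (q_1, yxz, X#) ⊢ (q_3, xz, XX#) ⊢ (q_2, z, X#) ⊢ (q_3, ε, BX#)
All input consumed in state q_3 with stack BX#.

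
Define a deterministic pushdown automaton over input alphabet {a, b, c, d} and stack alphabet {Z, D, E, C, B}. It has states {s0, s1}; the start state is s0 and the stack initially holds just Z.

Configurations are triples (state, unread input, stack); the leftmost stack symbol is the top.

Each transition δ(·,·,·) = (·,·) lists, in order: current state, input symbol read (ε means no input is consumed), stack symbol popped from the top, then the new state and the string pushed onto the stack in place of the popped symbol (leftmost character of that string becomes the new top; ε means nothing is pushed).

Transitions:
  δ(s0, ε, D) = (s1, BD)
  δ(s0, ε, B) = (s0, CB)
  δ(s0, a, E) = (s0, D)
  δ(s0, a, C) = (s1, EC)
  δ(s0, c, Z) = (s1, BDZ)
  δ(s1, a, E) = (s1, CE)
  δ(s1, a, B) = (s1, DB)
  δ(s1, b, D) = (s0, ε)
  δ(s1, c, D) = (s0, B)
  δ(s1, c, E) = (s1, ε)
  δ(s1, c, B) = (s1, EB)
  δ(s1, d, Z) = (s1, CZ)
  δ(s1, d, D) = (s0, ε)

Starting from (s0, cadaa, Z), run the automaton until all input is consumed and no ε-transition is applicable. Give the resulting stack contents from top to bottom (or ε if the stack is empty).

(s0, cadaa, Z)
  read c, top Z: go to s1, push BDZ → (s1, adaa, BDZ)
  read a, top B: go to s1, push DB → (s1, daa, DBDZ)
  read d, top D: go to s0, push ε → (s0, aa, BDZ)
  ε-move, top B: go to s0, push CB → (s0, aa, CBDZ)
  read a, top C: go to s1, push EC → (s1, a, ECBDZ)
  read a, top E: go to s1, push CE → (s1, ε, CECBDZ)
All input consumed in state s1 with stack CECBDZ.

CECBDZ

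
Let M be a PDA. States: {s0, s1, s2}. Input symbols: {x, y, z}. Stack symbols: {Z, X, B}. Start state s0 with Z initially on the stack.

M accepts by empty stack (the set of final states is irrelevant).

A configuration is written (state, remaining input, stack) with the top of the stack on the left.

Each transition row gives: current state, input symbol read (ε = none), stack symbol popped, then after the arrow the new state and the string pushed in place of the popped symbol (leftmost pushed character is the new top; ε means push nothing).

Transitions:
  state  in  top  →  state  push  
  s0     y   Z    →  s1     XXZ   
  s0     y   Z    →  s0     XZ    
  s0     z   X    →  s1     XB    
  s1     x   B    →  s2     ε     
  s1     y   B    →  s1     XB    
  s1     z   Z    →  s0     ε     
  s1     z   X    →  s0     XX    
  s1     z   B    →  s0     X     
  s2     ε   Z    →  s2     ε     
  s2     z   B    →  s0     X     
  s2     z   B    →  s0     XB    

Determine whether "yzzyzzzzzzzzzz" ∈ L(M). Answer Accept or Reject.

No computation consumes all input and empties the stack.

Reject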